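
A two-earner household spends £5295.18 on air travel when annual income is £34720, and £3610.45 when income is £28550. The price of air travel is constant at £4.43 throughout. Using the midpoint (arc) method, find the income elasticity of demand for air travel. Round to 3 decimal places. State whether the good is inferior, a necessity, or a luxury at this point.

With a constant price, Q₁ = 5295.18/4.43 = 1195.300 and Q₂ = 3610.45/4.43 = 815.000 (equivalently, work directly with expenditure since P cancels).
Midpoint %ΔQ = (3610.45 − 5295.18)/4452.82 = -0.37835; midpoint %ΔI = (28550 − 34720)/31635 = -0.19504.
η = -0.37835 / -0.19504 = 1.940.
η > 1 ⇒ luxury.

1.940 (luxury)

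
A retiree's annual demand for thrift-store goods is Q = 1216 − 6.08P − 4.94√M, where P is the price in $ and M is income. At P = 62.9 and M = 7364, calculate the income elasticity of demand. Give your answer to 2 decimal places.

At P = 62.9, M = 7364: Q = 409.648.
Holding P constant, ∂Q/∂M = -4.94/(2√M) = -0.0287833.
η_M = (∂Q/∂M)·(M/Q) = -0.0287833 × (7364/409.648) = -0.52.

-0.52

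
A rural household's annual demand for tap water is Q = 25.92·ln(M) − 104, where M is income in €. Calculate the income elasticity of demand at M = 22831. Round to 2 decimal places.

At M = 22831: Q = 156.130.
dQ/dM = 25.92/M = 0.0011353 at this income.
η = (dQ/dM)·(M/Q) = 0.0011353 × (22831/156.130) = 0.17.

0.17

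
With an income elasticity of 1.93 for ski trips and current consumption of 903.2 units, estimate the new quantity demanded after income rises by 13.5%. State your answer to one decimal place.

1138.5

%ΔQ ≈ η × %ΔI = 1.93 × 13.5% = 26.055%.
New Q ≈ 903.2 × (1 + 0.26055) = 1138.5.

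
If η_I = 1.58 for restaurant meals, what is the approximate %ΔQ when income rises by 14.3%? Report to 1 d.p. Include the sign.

%ΔQ ≈ η × %ΔI = 1.58 × 14.3% = 22.6%.

22.6%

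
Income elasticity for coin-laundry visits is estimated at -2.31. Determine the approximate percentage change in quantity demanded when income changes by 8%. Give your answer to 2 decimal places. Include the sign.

-18.48%

%ΔQ ≈ η × %ΔI = -2.31 × 8% = -18.48%.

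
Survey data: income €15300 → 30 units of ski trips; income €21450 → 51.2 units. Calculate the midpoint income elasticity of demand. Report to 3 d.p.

1.560

ΔQ = 51.2 − 30 = 21.2; midpoint Q̄ = (30 + 51.2)/2 = 40.6.
ΔI = 21450 − 15300 = 6150; midpoint Ī = (15300 + 21450)/2 = 18375.
η = (ΔQ/Q̄) ÷ (ΔI/Ī) = (21.2/40.6) ÷ (6150/18375) = 1.560.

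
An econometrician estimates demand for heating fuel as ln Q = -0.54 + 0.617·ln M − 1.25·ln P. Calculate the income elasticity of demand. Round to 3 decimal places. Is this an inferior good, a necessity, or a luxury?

0.617 (necessity)

In a log-linear demand, the coefficient on ln M is the income elasticity.
So η = 0.617.
0 < η < 1 ⇒ necessity.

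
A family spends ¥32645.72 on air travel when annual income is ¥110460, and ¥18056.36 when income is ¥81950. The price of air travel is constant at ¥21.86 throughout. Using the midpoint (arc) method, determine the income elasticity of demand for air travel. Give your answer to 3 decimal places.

With a constant price, Q₁ = 32645.72/21.86 = 1493.400 and Q₂ = 18056.36/21.86 = 826.000 (equivalently, work directly with expenditure since P cancels).
Midpoint %ΔQ = (18056.36 − 32645.72)/25351.04 = -0.57549; midpoint %ΔI = (81950 − 110460)/96205 = -0.29635.
η = -0.57549 / -0.29635 = 1.942.

1.942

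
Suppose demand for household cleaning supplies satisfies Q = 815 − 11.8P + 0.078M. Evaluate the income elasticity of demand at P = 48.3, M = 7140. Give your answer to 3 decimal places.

At P = 48.3, M = 7140: Q = 801.980.
Holding P constant, ∂Q/∂M = 0.078.
η_M = (∂Q/∂M)·(M/Q) = 0.078 × (7140/801.980) = 0.694.

0.694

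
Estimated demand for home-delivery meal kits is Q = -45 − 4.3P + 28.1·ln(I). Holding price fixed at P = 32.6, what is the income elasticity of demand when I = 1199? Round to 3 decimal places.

2.003

At P = 32.6, I = 1199: Q = 14.028.
Holding P constant, ∂Q/∂I = 28.1/I = 0.0234362.
η_I = (∂Q/∂I)·(I/Q) = 0.0234362 × (1199/14.028) = 2.003.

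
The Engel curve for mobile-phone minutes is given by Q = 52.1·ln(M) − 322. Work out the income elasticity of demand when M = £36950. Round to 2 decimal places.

0.23

At M = 36950: Q = 225.952.
dQ/dM = 52.1/M = 0.00141001 at this income.
η = (dQ/dM)·(M/Q) = 0.00141001 × (36950/225.952) = 0.23.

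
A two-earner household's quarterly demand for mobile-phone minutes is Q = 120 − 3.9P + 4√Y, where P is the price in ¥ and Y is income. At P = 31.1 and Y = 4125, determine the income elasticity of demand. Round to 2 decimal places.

At P = 31.1, Y = 4125: Q = 255.615.
Holding P constant, ∂Q/∂Y = 4/(2√Y) = 0.03114.
η_Y = (∂Q/∂Y)·(Y/Q) = 0.03114 × (4125/255.615) = 0.50.

0.50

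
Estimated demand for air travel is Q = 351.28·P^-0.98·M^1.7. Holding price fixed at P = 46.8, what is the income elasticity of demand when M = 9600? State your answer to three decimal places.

1.700

For a multiplicative demand Q = A·P^α·M^β, the income elasticity is β everywhere.
Here β = 1.7, so η = 1.700.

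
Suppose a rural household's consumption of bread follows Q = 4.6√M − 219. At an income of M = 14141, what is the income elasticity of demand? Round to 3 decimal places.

0.834

At M = 14141: Q = 328.013.
dQ/dM = 4.6/(2√M) = 0.0193414 at this income.
η = (dQ/dM)·(M/Q) = 0.0193414 × (14141/328.013) = 0.834.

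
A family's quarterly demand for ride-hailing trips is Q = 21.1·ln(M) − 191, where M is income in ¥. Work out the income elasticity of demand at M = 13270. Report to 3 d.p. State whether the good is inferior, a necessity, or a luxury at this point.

At M = 13270: Q = 9.308.
dQ/dM = 21.1/M = 0.00159005 at this income.
η = (dQ/dM)·(M/Q) = 0.00159005 × (13270/9.308) = 2.267.
Since η > 1, the good is a luxury.

2.267 (luxury)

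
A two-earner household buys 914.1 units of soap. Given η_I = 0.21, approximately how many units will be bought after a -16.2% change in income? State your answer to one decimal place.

%ΔQ ≈ η × %ΔI = 0.21 × (-16.2%) = -3.402%.
New Q ≈ 914.1 × (1 − 0.03402) = 883.0.

883.0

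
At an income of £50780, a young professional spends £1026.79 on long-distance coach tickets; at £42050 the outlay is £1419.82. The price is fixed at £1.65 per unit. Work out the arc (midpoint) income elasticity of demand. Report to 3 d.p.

With a constant price, Q₁ = 1026.79/1.65 = 622.297 and Q₂ = 1419.82/1.65 = 860.497 (equivalently, work directly with expenditure since P cancels).
Midpoint %ΔQ = (1419.82 − 1026.79)/1223.30 = 0.32129; midpoint %ΔI = (42050 − 50780)/46415 = -0.18809.
η = 0.32129 / -0.18809 = -1.708.

-1.708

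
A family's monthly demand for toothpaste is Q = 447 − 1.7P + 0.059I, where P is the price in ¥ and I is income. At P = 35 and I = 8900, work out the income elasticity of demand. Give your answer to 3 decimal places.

0.575

At P = 35, I = 8900: Q = 912.600.
Holding P constant, ∂Q/∂I = 0.059.
η_I = (∂Q/∂I)·(I/Q) = 0.059 × (8900/912.600) = 0.575.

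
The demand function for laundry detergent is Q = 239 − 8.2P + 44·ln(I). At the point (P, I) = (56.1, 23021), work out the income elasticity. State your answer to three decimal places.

0.199

At P = 56.1, I = 23021: Q = 220.923.
Holding P constant, ∂Q/∂I = 44/I = 0.0019113.
η_I = (∂Q/∂I)·(I/Q) = 0.0019113 × (23021/220.923) = 0.199.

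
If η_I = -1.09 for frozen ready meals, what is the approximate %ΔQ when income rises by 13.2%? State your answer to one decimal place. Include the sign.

-14.4%

%ΔQ ≈ η × %ΔI = -1.09 × 13.2% = -14.4%.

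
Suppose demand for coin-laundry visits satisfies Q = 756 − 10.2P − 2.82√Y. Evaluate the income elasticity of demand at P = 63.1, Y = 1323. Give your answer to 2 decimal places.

At P = 63.1, Y = 1323: Q = 9.808.
Holding P constant, ∂Q/∂Y = -2.82/(2√Y) = -0.0387649.
η_Y = (∂Q/∂Y)·(Y/Q) = -0.0387649 × (1323/9.808) = -5.23.

-5.23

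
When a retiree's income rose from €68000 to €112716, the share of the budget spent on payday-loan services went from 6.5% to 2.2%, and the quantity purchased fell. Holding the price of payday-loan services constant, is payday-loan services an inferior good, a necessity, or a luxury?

Quantity demanded falls as income rises, so η < 0.

inferior good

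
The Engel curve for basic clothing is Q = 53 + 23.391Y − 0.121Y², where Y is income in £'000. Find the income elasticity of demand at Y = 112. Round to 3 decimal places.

At Y = 112: Q = 1154.9680.
dQ/dY = 23.391 − 0.242Y = -3.71300.
η = (dQ/dY)·(Y/Q) = -3.71300 × (112/1154.9680) = -0.360.

-0.360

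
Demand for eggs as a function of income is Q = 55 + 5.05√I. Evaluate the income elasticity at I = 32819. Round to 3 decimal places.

0.472

At I = 32819: Q = 969.859.
dQ/dI = 5.05/(2√I) = 0.0139379 at this income.
η = (dQ/dI)·(I/Q) = 0.0139379 × (32819/969.859) = 0.472.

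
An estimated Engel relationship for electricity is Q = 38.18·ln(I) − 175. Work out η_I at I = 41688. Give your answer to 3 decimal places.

At I = 41688: Q = 231.158.
dQ/dI = 38.18/I = 0.000915851 at this income.
η = (dQ/dI)·(I/Q) = 0.000915851 × (41688/231.158) = 0.165.

0.165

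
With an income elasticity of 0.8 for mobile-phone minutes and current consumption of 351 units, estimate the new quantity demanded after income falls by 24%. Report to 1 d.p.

283.6

%ΔQ ≈ η × %ΔI = 0.8 × (-24%) = -19.2%.
New Q ≈ 351 × (1 − 0.192) = 283.6.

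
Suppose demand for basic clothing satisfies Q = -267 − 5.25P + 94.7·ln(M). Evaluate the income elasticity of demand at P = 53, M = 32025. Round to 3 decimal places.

0.217

At P = 53, M = 32025: Q = 437.194.
Holding P constant, ∂Q/∂M = 94.7/M = 0.00295706.
η_M = (∂Q/∂M)·(M/Q) = 0.00295706 × (32025/437.194) = 0.217.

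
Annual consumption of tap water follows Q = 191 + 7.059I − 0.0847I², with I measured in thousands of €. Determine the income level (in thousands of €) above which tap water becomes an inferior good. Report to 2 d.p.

41.67

dQ/dI = 7.059 − 0.1694I.
The good is inferior where dQ/dI < 0. Setting dQ/dI = 0 gives I = 7.059 / 0.1694 = 41.67.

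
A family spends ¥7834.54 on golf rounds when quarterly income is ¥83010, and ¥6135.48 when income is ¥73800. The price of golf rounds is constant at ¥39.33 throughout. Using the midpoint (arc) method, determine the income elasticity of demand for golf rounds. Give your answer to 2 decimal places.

With a constant price, Q₁ = 7834.54/39.33 = 199.200 and Q₂ = 6135.48/39.33 = 156.000 (equivalently, work directly with expenditure since P cancels).
Midpoint %ΔQ = (6135.48 − 7834.54)/6985.01 = -0.24324; midpoint %ΔI = (73800 − 83010)/78405 = -0.11747.
η = -0.24324 / -0.11747 = 2.07.

2.07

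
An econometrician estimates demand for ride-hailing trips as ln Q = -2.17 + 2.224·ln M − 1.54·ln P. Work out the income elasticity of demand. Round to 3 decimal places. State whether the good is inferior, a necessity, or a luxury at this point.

2.224 (luxury)

In a log-linear demand, the coefficient on ln M is the income elasticity.
So η = 2.224.
η > 1 ⇒ luxury.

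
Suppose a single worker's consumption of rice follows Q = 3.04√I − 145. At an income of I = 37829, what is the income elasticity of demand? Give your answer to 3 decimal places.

0.662

At I = 37829: Q = 446.270.
dQ/dI = 3.04/(2√I) = 0.00781504 at this income.
η = (dQ/dI)·(I/Q) = 0.00781504 × (37829/446.270) = 0.662.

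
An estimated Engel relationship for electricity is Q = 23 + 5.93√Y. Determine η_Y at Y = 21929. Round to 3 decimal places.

At Y = 21929: Q = 901.141.
dQ/dY = 5.93/(2√Y) = 0.0200224 at this income.
η = (dQ/dY)·(Y/Q) = 0.0200224 × (21929/901.141) = 0.487.

0.487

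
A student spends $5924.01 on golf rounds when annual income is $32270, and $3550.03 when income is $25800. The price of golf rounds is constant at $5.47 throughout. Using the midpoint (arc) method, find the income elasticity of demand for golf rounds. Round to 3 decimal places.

With a constant price, Q₁ = 5924.01/5.47 = 1083.000 and Q₂ = 3550.03/5.47 = 649.000 (equivalently, work directly with expenditure since P cancels).
Midpoint %ΔQ = (3550.03 − 5924.01)/4737.02 = -0.50115; midpoint %ΔI = (25800 − 32270)/29035 = -0.22283.
η = -0.50115 / -0.22283 = 2.249.

2.249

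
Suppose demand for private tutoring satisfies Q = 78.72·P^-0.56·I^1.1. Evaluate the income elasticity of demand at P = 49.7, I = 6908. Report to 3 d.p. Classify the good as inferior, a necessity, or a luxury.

For a multiplicative demand Q = A·P^α·I^β, the income elasticity is β everywhere.
Here β = 1.1, so η = 1.100.
Since η > 1, this is a luxury.

1.100 (luxury)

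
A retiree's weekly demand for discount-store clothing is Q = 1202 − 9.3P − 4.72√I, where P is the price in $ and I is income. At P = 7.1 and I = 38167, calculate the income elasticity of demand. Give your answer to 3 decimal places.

-2.156

At P = 7.1, I = 38167: Q = 213.853.
Holding P constant, ∂Q/∂I = -4.72/(2√I) = -0.01208.
η_I = (∂Q/∂I)·(I/Q) = -0.01208 × (38167/213.853) = -2.156.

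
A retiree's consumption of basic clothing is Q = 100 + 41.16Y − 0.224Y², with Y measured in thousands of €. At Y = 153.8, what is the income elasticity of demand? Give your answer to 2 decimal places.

At Y = 153.8: Q = 1131.8134.
dQ/dY = 41.16 − 0.448Y = -27.74240.
η = (dQ/dY)·(Y/Q) = -27.74240 × (153.8/1131.8134) = -3.77.

-3.77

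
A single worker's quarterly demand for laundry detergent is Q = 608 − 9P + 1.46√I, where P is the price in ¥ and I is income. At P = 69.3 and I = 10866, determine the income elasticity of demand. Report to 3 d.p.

At P = 69.3, I = 10866: Q = 136.491.
Holding P constant, ∂Q/∂I = 1.46/(2√I) = 0.00700306.
η_I = (∂Q/∂I)·(I/Q) = 0.00700306 × (10866/136.491) = 0.558.

0.558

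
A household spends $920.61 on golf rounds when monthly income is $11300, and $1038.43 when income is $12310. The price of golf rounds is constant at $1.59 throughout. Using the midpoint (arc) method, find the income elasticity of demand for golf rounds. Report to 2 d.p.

1.41

With a constant price, Q₁ = 920.61/1.59 = 579.000 and Q₂ = 1038.43/1.59 = 653.101 (equivalently, work directly with expenditure since P cancels).
Midpoint %ΔQ = (1038.43 − 920.61)/979.52 = 0.12028; midpoint %ΔI = (12310 − 11300)/11805 = 0.08556.
η = 0.12028 / 0.08556 = 1.41.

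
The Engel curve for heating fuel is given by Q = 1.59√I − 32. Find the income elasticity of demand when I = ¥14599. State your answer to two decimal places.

0.60

At I = 14599: Q = 160.114.
dQ/dI = 1.59/(2√I) = 0.00657969 at this income.
η = (dQ/dI)·(I/Q) = 0.00657969 × (14599/160.114) = 0.60.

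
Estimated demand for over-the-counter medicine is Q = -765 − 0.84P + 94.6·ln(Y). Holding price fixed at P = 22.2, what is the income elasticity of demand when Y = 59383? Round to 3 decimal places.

At P = 22.2, Y = 59383: Q = 256.173.
Holding P constant, ∂Q/∂Y = 94.6/Y = 0.00159305.
η_Y = (∂Q/∂Y)·(Y/Q) = 0.00159305 × (59383/256.173) = 0.369.

0.369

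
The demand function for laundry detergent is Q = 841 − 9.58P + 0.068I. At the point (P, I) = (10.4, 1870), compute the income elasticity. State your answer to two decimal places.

0.15

At P = 10.4, I = 1870: Q = 868.528.
Holding P constant, ∂Q/∂I = 0.068.
η_I = (∂Q/∂I)·(I/Q) = 0.068 × (1870/868.528) = 0.15.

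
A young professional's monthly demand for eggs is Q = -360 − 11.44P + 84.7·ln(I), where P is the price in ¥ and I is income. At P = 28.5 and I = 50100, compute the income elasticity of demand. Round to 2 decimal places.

At P = 28.5, I = 50100: Q = 230.564.
Holding P constant, ∂Q/∂I = 84.7/I = 0.00169062.
η_I = (∂Q/∂I)·(I/Q) = 0.00169062 × (50100/230.564) = 0.37.

0.37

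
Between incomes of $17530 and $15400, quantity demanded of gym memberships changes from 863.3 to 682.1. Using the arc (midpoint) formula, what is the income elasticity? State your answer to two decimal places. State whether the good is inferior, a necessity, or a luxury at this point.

ΔQ = 682.1 − 863.3 = -181.2; midpoint Q̄ = (863.3 + 682.1)/2 = 772.7.
ΔI = 15400 − 17530 = -2130; midpoint Ī = (17530 + 15400)/2 = 16465.
η = (ΔQ/Q̄) ÷ (ΔI/Ī) = (-181.2/772.7) ÷ (-2130/16465) = 1.81.
η > 1 ⇒ luxury.

1.81 (luxury)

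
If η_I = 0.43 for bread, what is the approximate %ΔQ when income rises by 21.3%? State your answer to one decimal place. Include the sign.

9.2%

%ΔQ ≈ η × %ΔI = 0.43 × 21.3% = 9.2%.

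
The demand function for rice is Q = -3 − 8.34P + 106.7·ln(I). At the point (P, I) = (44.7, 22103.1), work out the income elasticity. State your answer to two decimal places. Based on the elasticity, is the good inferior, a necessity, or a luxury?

At P = 44.7, I = 22103.1: Q = 691.573.
Holding P constant, ∂Q/∂I = 106.7/I = 0.00482738.
η_I = (∂Q/∂I)·(I/Q) = 0.00482738 × (22103.1/691.573) = 0.15.
Since 0 < η < 1, this is a necessity.

0.15 (necessity)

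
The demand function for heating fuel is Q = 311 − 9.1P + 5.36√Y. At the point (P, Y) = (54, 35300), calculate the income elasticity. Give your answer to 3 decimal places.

0.609

At P = 54, Y = 35300: Q = 826.653.
Holding P constant, ∂Q/∂Y = 5.36/(2√Y) = 0.0142642.
η_Y = (∂Q/∂Y)·(Y/Q) = 0.0142642 × (35300/826.653) = 0.609.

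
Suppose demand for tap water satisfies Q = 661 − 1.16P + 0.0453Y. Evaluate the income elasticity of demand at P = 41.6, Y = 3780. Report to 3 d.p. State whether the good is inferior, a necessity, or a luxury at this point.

0.218 (necessity)

At P = 41.6, Y = 3780: Q = 783.978.
Holding P constant, ∂Q/∂Y = 0.0453.
η_Y = (∂Q/∂Y)·(Y/Q) = 0.0453 × (3780/783.978) = 0.218.
Since 0 < η < 1, this is a necessity.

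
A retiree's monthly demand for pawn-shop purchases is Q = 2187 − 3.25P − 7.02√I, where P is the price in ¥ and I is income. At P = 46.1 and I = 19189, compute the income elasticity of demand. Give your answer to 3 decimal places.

-0.457

At P = 46.1, I = 19189: Q = 1064.734.
Holding P constant, ∂Q/∂I = -7.02/(2√I) = -0.0253385.
η_I = (∂Q/∂I)·(I/Q) = -0.0253385 × (19189/1064.734) = -0.457.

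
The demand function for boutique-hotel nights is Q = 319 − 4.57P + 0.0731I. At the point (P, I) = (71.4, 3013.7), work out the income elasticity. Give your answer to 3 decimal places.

1.034

At P = 71.4, I = 3013.7: Q = 213.003.
Holding P constant, ∂Q/∂I = 0.0731.
η_I = (∂Q/∂I)·(I/Q) = 0.0731 × (3013.7/213.003) = 1.034.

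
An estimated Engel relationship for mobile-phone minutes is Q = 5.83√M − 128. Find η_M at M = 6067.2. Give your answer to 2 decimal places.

0.70

At M = 6067.2: Q = 326.112.
dQ/dM = 5.83/(2√M) = 0.0374235 at this income.
η = (dQ/dM)·(M/Q) = 0.0374235 × (6067.2/326.112) = 0.70.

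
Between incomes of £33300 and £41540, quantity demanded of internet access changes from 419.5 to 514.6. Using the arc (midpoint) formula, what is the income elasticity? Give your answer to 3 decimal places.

ΔQ = 514.6 − 419.5 = 95.1; midpoint Q̄ = (419.5 + 514.6)/2 = 467.05.
ΔI = 41540 − 33300 = 8240; midpoint Ī = (33300 + 41540)/2 = 37420.
η = (ΔQ/Q̄) ÷ (ΔI/Ī) = (95.1/467.05) ÷ (8240/37420) = 0.925.

0.925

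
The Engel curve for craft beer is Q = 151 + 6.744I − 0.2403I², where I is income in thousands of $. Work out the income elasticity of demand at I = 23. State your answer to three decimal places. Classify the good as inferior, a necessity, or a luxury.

At I = 23: Q = 178.9933.
dQ/dI = 6.744 − 0.4806I = -4.30980.
η = (dQ/dI)·(I/Q) = -4.30980 × (23/178.9933) = -0.554.
η < 0 ⇒ inferior good.

-0.554 (inferior good)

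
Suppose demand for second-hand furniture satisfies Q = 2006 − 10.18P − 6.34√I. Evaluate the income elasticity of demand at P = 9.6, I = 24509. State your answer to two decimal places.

At P = 9.6, I = 24509: Q = 915.723.
Holding P constant, ∂Q/∂I = -6.34/(2√I) = -0.0202487.
η_I = (∂Q/∂I)·(I/Q) = -0.0202487 × (24509/915.723) = -0.54.

-0.54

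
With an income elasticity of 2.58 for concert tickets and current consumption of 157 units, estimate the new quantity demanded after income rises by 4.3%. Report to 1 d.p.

174.4

%ΔQ ≈ η × %ΔI = 2.58 × 4.3% = 11.094%.
New Q ≈ 157 × (1 + 0.11094) = 174.4.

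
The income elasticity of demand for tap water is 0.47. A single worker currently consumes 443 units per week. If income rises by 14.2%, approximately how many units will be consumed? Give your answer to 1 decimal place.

472.6

%ΔQ ≈ η × %ΔI = 0.47 × 14.2% = 6.674%.
New Q ≈ 443 × (1 + 0.06674) = 472.6.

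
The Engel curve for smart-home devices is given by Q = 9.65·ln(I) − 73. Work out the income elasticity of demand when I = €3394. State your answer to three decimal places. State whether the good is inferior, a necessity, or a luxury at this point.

At I = 3394: Q = 5.452.
dQ/dI = 9.65/I = 0.00284325 at this income.
η = (dQ/dI)·(I/Q) = 0.00284325 × (3394/5.452) = 1.770.
Since η > 1, the good is a luxury.

1.770 (luxury)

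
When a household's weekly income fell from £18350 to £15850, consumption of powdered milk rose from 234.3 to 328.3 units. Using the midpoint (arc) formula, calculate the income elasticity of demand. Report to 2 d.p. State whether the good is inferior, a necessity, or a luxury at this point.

-2.29 (inferior good)

ΔQ = 328.3 − 234.3 = 94; midpoint Q̄ = (234.3 + 328.3)/2 = 281.3.
ΔI = 15850 − 18350 = -2500; midpoint Ī = (18350 + 15850)/2 = 17100.
η = (ΔQ/Q̄) ÷ (ΔI/Ī) = (94/281.3) ÷ (-2500/17100) = -2.29.
η < 0 ⇒ inferior good.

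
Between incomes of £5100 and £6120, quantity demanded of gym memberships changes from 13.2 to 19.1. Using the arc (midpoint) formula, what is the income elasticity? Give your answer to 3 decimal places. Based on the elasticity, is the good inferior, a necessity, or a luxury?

ΔQ = 19.1 − 13.2 = 5.9; midpoint Q̄ = (13.2 + 19.1)/2 = 16.15.
ΔI = 6120 − 5100 = 1020; midpoint Ī = (5100 + 6120)/2 = 5610.
η = (ΔQ/Q̄) ÷ (ΔI/Ī) = (5.9/16.15) ÷ (1020/5610) = 2.009.
η > 1 ⇒ luxury.

2.009 (luxury)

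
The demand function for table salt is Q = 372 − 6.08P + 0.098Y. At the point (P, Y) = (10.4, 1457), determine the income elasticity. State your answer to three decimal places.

At P = 10.4, Y = 1457: Q = 451.554.
Holding P constant, ∂Q/∂Y = 0.098.
η_Y = (∂Q/∂Y)·(Y/Q) = 0.098 × (1457/451.554) = 0.316.

0.316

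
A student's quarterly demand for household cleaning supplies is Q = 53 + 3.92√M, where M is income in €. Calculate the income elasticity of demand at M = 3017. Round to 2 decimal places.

0.40

At M = 3017: Q = 268.315.
dQ/dM = 3.92/(2√M) = 0.0356836 at this income.
η = (dQ/dM)·(M/Q) = 0.0356836 × (3017/268.315) = 0.40.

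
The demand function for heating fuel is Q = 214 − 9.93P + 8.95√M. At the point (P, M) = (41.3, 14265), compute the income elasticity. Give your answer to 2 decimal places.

0.61

At P = 41.3, M = 14265: Q = 872.845.
Holding P constant, ∂Q/∂M = 8.95/(2√M) = 0.0374677.
η_M = (∂Q/∂M)·(M/Q) = 0.0374677 × (14265/872.845) = 0.61.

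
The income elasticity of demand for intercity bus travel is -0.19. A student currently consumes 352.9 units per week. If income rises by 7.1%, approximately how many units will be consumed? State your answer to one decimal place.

%ΔQ ≈ η × %ΔI = -0.19 × 7.1% = -1.349%.
New Q ≈ 352.9 × (1 − 0.01349) = 348.1.

348.1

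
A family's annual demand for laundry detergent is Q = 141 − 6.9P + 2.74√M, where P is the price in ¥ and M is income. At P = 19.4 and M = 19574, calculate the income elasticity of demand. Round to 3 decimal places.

At P = 19.4, M = 19574: Q = 390.485.
Holding P constant, ∂Q/∂M = 2.74/(2√M) = 0.00979221.
η_M = (∂Q/∂M)·(M/Q) = 0.00979221 × (19574/390.485) = 0.491.

0.491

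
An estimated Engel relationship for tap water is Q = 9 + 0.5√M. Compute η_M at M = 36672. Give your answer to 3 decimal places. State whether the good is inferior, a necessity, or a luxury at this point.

At M = 36672: Q = 104.750.
dQ/dM = 0.5/(2√M) = 0.00130549 at this income.
η = (dQ/dM)·(M/Q) = 0.00130549 × (36672/104.750) = 0.457.
Since 0 < η < 1, the good is a necessity.

0.457 (necessity)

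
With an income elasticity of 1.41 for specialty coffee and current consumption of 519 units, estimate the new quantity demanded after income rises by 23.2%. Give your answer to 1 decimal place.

%ΔQ ≈ η × %ΔI = 1.41 × 23.2% = 32.712%.
New Q ≈ 519 × (1 + 0.32712) = 688.8.

688.8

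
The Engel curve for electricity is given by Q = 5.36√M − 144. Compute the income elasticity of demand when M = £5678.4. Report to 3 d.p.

At M = 5678.4: Q = 259.904.
dQ/dM = 5.36/(2√M) = 0.0355649 at this income.
η = (dQ/dM)·(M/Q) = 0.0355649 × (5678.4/259.904) = 0.777.

0.777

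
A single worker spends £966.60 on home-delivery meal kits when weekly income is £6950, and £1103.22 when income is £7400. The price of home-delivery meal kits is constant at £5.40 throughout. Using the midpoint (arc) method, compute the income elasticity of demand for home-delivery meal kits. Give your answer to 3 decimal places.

2.105

With a constant price, Q₁ = 966.60/5.40 = 179.000 and Q₂ = 1103.22/5.40 = 204.300 (equivalently, work directly with expenditure since P cancels).
Midpoint %ΔQ = (1103.22 − 966.60)/1034.91 = 0.13201; midpoint %ΔI = (7400 − 6950)/7175 = 0.06272.
η = 0.13201 / 0.06272 = 2.105.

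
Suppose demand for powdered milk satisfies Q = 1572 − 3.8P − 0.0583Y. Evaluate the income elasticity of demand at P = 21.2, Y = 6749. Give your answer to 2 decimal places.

-0.36

At P = 21.2, Y = 6749: Q = 1097.973.
Holding P constant, ∂Q/∂Y = −0.0583.
η_Y = (∂Q/∂Y)·(Y/Q) = -0.0583 × (6749/1097.973) = -0.36.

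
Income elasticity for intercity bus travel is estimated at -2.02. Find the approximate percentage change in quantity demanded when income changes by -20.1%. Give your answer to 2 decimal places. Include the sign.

%ΔQ ≈ η × %ΔI = -2.02 × (-20.1%) = 40.60%.

40.60%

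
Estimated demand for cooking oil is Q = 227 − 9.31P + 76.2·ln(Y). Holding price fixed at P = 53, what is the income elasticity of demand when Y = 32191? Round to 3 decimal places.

0.145

At P = 53, Y = 32191: Q = 524.483.
Holding P constant, ∂Q/∂Y = 76.2/Y = 0.00236712.
η_Y = (∂Q/∂Y)·(Y/Q) = 0.00236712 × (32191/524.483) = 0.145.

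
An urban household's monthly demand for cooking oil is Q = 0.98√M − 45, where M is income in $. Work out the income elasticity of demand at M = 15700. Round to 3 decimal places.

0.789

At M = 15700: Q = 77.794.
dQ/dM = 0.98/(2√M) = 0.00391063 at this income.
η = (dQ/dM)·(M/Q) = 0.00391063 × (15700/77.794) = 0.789.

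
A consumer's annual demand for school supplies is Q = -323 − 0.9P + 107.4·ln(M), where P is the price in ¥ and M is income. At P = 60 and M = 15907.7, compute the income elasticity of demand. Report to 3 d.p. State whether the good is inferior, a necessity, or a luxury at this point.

0.162 (necessity)

At P = 60, M = 15907.7: Q = 662.048.
Holding P constant, ∂Q/∂M = 107.4/M = 0.00675145.
η_M = (∂Q/∂M)·(M/Q) = 0.00675145 × (15907.7/662.048) = 0.162.
Since 0 < η < 1, this is a necessity.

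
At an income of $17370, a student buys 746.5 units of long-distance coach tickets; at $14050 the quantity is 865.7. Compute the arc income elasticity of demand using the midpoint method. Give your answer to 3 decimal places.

ΔQ = 865.7 − 746.5 = 119.2; midpoint Q̄ = (746.5 + 865.7)/2 = 806.1.
ΔI = 14050 − 17370 = -3320; midpoint Ī = (17370 + 14050)/2 = 15710.
η = (ΔQ/Q̄) ÷ (ΔI/Ī) = (119.2/806.1) ÷ (-3320/15710) = -0.700.

-0.700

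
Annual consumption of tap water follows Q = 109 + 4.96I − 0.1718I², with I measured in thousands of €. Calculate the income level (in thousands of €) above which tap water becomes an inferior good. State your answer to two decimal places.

14.44

dQ/dI = 4.96 − 0.3436I.
The good is inferior where dQ/dI < 0. Setting dQ/dI = 0 gives I = 4.96 / 0.3436 = 14.44.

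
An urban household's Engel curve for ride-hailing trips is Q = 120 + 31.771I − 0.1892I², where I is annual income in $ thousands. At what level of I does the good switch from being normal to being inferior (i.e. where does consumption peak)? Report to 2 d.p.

dQ/dI = 31.771 − 0.3784I.
The good is inferior where dQ/dI < 0. Setting dQ/dI = 0 gives I = 31.771 / 0.3784 = 83.96.

83.96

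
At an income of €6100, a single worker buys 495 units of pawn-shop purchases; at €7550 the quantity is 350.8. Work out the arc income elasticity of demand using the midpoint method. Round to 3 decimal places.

ΔQ = 350.8 − 495 = -144.2; midpoint Q̄ = (495 + 350.8)/2 = 422.9.
ΔI = 7550 − 6100 = 1450; midpoint Ī = (6100 + 7550)/2 = 6825.
η = (ΔQ/Q̄) ÷ (ΔI/Ī) = (-144.2/422.9) ÷ (1450/6825) = -1.605.

-1.605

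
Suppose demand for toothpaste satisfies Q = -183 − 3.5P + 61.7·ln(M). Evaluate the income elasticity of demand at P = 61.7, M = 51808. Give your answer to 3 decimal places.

At P = 61.7, M = 51808: Q = 270.822.
Holding P constant, ∂Q/∂M = 61.7/M = 0.00119094.
η_M = (∂Q/∂M)·(M/Q) = 0.00119094 × (51808/270.822) = 0.228.

0.228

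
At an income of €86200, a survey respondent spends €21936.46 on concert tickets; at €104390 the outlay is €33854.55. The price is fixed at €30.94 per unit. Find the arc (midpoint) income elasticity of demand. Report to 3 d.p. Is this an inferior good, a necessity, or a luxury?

With a constant price, Q₁ = 21936.46/30.94 = 709.000 and Q₂ = 33854.55/30.94 = 1094.200 (equivalently, work directly with expenditure since P cancels).
Midpoint %ΔQ = (33854.55 − 21936.46)/27895.51 = 0.42724; midpoint %ΔI = (104390 − 86200)/95295 = 0.19088.
η = 0.42724 / 0.19088 = 2.238.
η > 1 ⇒ luxury.

2.238 (luxury)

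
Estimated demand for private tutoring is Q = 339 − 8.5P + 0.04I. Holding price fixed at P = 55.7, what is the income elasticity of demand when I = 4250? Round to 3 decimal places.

4.782

At P = 55.7, I = 4250: Q = 35.550.
Holding P constant, ∂Q/∂I = 0.04.
η_I = (∂Q/∂I)·(I/Q) = 0.04 × (4250/35.550) = 4.782.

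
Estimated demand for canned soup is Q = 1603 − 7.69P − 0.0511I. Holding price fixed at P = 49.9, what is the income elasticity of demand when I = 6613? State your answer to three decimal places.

-0.383

At P = 49.9, I = 6613: Q = 881.345.
Holding P constant, ∂Q/∂I = −0.0511.
η_I = (∂Q/∂I)·(I/Q) = -0.0511 × (6613/881.345) = -0.383.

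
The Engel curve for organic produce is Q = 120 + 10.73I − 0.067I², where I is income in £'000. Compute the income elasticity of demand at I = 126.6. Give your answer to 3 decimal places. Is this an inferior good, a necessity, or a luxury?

-1.951 (inferior good)

At I = 126.6: Q = 404.5715.
dQ/dI = 10.73 − 0.134I = -6.23440.
η = (dQ/dI)·(I/Q) = -6.23440 × (126.6/404.5715) = -1.951.
η < 0 ⇒ inferior good.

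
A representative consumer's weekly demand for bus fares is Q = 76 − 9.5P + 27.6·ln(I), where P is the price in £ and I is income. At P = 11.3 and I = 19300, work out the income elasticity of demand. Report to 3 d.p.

At P = 11.3, I = 19300: Q = 241.003.
Holding P constant, ∂Q/∂I = 27.6/I = 0.00143005.
η_I = (∂Q/∂I)·(I/Q) = 0.00143005 × (19300/241.003) = 0.115.

0.115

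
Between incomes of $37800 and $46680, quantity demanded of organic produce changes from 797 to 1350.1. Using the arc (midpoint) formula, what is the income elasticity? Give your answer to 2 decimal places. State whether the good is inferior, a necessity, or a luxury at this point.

2.45 (luxury)

ΔQ = 1350.1 − 797 = 553.1; midpoint Q̄ = (797 + 1350.1)/2 = 1073.55.
ΔI = 46680 − 37800 = 8880; midpoint Ī = (37800 + 46680)/2 = 42240.
η = (ΔQ/Q̄) ÷ (ΔI/Ī) = (553.1/1073.55) ÷ (8880/42240) = 2.45.
η > 1 ⇒ luxury.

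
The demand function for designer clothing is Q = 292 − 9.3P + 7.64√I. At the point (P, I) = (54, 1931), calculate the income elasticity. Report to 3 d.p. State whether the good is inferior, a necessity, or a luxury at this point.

1.337 (luxury)

At P = 54, I = 1931: Q = 125.526.
Holding P constant, ∂Q/∂I = 7.64/(2√I) = 0.0869305.
η_I = (∂Q/∂I)·(I/Q) = 0.0869305 × (1931/125.526) = 1.337.
Since η > 1, this is a luxury.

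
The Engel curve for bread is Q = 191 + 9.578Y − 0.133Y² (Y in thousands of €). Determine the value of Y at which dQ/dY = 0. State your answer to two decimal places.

dQ/dY = 9.578 − 0.266Y.
The good is inferior where dQ/dY < 0. Setting dQ/dY = 0 gives Y = 9.578 / 0.266 = 36.01.

36.01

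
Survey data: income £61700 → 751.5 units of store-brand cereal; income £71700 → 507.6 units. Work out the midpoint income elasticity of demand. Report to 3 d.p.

-2.584

ΔQ = 507.6 − 751.5 = -243.9; midpoint Q̄ = (751.5 + 507.6)/2 = 629.55.
ΔI = 71700 − 61700 = 10000; midpoint Ī = (61700 + 71700)/2 = 66700.
η = (ΔQ/Q̄) ÷ (ΔI/Ī) = (-243.9/629.55) ÷ (10000/66700) = -2.584.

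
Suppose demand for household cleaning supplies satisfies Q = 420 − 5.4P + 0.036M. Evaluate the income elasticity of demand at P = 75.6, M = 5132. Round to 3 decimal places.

0.940

At P = 75.6, M = 5132: Q = 196.512.
Holding P constant, ∂Q/∂M = 0.036.
η_M = (∂Q/∂M)·(M/Q) = 0.036 × (5132/196.512) = 0.940.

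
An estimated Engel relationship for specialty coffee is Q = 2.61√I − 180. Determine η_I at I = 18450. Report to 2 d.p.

1.02

At I = 18450: Q = 174.518.
dQ/dI = 2.61/(2√I) = 0.00960754 at this income.
η = (dQ/dI)·(I/Q) = 0.00960754 × (18450/174.518) = 1.02.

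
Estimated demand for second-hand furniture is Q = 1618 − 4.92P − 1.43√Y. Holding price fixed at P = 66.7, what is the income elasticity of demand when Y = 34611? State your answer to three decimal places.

At P = 66.7, Y = 34611: Q = 1023.798.
Holding P constant, ∂Q/∂Y = -1.43/(2√Y) = -0.00384325.
η_Y = (∂Q/∂Y)·(Y/Q) = -0.00384325 × (34611/1023.798) = -0.130.

-0.130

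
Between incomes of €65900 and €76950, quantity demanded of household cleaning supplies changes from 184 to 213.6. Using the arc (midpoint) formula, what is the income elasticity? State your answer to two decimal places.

ΔQ = 213.6 − 184 = 29.6; midpoint Q̄ = (184 + 213.6)/2 = 198.8.
ΔI = 76950 − 65900 = 11050; midpoint Ī = (65900 + 76950)/2 = 71425.
η = (ΔQ/Q̄) ÷ (ΔI/Ī) = (29.6/198.8) ÷ (11050/71425) = 0.96.

0.96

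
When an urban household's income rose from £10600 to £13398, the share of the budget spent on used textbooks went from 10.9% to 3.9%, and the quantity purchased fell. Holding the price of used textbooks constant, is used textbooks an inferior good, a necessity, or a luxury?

inferior good

Quantity demanded falls as income rises, so η < 0.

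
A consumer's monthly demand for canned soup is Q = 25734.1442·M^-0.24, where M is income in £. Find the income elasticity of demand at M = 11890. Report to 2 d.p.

For Q = A·M^β the income elasticity is constant and equal to β.
Here β = -0.24, so η = -0.24.

-0.24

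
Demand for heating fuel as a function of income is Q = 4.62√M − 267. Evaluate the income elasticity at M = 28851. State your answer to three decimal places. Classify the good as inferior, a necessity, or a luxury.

0.758 (necessity)

At M = 28851: Q = 517.734.
dQ/dM = 4.62/(2√M) = 0.0135998 at this income.
η = (dQ/dM)·(M/Q) = 0.0135998 × (28851/517.734) = 0.758.
Since 0 < η < 1, the good is a necessity.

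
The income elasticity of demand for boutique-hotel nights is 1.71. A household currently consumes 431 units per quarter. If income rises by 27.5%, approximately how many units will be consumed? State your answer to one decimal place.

%ΔQ ≈ η × %ΔI = 1.71 × 27.5% = 47.025%.
New Q ≈ 431 × (1 + 0.47025) = 633.7.

633.7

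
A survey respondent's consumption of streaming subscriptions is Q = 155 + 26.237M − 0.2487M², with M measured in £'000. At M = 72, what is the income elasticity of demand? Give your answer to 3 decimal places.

-0.913

At M = 72: Q = 754.8032.
dQ/dM = 26.237 − 0.4974M = -9.57580.
η = (dQ/dM)·(M/Q) = -9.57580 × (72/754.8032) = -0.913.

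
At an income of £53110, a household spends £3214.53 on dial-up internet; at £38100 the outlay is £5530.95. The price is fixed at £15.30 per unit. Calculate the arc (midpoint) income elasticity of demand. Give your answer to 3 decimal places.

-1.610

With a constant price, Q₁ = 3214.53/15.30 = 210.100 and Q₂ = 5530.95/15.30 = 361.500 (equivalently, work directly with expenditure since P cancels).
Midpoint %ΔQ = (5530.95 − 3214.53)/4372.74 = 0.52974; midpoint %ΔI = (38100 − 53110)/45605 = -0.32913.
η = 0.52974 / -0.32913 = -1.610.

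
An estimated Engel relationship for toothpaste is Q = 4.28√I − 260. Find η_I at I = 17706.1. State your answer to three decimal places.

0.920

At I = 17706.1: Q = 309.515.
dQ/dI = 4.28/(2√I) = 0.0160825 at this income.
η = (dQ/dI)·(I/Q) = 0.0160825 × (17706.1/309.515) = 0.920.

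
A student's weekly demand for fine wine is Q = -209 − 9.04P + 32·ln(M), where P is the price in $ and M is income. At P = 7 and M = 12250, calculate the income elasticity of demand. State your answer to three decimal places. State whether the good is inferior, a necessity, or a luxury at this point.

At P = 7, M = 12250: Q = 28.945.
Holding P constant, ∂Q/∂M = 32/M = 0.00261224.
η_M = (∂Q/∂M)·(M/Q) = 0.00261224 × (12250/28.945) = 1.106.
Since η > 1, this is a luxury.

1.106 (luxury)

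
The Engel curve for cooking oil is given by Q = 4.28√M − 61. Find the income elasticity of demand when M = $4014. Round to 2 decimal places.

At M = 4014: Q = 210.164.
dQ/dM = 4.28/(2√M) = 0.0337773 at this income.
η = (dQ/dM)·(M/Q) = 0.0337773 × (4014/210.164) = 0.65.

0.65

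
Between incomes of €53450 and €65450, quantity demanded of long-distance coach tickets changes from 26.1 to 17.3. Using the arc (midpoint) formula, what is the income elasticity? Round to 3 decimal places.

ΔQ = 17.3 − 26.1 = -8.8; midpoint Q̄ = (26.1 + 17.3)/2 = 21.7.
ΔI = 65450 − 53450 = 12000; midpoint Ī = (53450 + 65450)/2 = 59450.
η = (ΔQ/Q̄) ÷ (ΔI/Ī) = (-8.8/21.7) ÷ (12000/59450) = -2.009.

-2.009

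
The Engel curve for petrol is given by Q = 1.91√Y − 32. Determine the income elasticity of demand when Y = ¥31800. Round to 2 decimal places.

At Y = 31800: Q = 308.602.
dQ/dY = 1.91/(2√Y) = 0.00535537 at this income.
η = (dQ/dY)·(Y/Q) = 0.00535537 × (31800/308.602) = 0.55.

0.55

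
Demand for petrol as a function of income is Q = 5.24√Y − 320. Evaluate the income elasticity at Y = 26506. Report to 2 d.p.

0.80

At Y = 26506: Q = 533.107.
dQ/dY = 5.24/(2√Y) = 0.0160927 at this income.
η = (dQ/dY)·(Y/Q) = 0.0160927 × (26506/533.107) = 0.80.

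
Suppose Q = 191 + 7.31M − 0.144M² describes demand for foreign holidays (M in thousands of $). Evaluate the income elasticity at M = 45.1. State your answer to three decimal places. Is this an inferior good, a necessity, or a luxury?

-1.124 (inferior good)

At M = 45.1: Q = 227.7836.
dQ/dM = 7.31 − 0.288M = -5.67880.
η = (dQ/dM)·(M/Q) = -5.67880 × (45.1/227.7836) = -1.124.
η < 0 ⇒ inferior good.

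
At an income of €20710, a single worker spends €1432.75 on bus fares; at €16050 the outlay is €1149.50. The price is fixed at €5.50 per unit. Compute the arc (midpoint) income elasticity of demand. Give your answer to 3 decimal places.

With a constant price, Q₁ = 1432.75/5.50 = 260.500 and Q₂ = 1149.50/5.50 = 209.000 (equivalently, work directly with expenditure since P cancels).
Midpoint %ΔQ = (1149.50 − 1432.75)/1291.13 = -0.21938; midpoint %ΔI = (16050 − 20710)/18380 = -0.25354.
η = -0.21938 / -0.25354 = 0.865.

0.865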